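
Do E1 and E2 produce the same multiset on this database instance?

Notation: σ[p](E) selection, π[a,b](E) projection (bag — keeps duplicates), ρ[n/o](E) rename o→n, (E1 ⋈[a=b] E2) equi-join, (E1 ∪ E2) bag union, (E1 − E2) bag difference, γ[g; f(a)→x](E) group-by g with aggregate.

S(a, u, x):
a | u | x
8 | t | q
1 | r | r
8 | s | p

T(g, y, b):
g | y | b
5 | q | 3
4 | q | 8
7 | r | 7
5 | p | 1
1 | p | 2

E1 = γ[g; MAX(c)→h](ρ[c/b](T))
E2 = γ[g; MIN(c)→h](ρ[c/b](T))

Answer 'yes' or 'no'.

E1 stepwise |·|:
  T → 5
  ρ[c/b](T) → 5
  γ[g; MAX(c)→h](ρ[c/b](T)) → 4
E2 stepwise |·|:
  T → 5
  ρ[c/b](T) → 5
  γ[g; MIN(c)→h](ρ[c/b](T)) → 4

E1 result:
g | h
1 | 2
4 | 8
5 | 3
7 | 7
E2 result:
g | h
1 | 2
4 | 8
5 | 1
7 | 7
Witness: (5, 1) appears 0× in E1 but 1× in E2.

no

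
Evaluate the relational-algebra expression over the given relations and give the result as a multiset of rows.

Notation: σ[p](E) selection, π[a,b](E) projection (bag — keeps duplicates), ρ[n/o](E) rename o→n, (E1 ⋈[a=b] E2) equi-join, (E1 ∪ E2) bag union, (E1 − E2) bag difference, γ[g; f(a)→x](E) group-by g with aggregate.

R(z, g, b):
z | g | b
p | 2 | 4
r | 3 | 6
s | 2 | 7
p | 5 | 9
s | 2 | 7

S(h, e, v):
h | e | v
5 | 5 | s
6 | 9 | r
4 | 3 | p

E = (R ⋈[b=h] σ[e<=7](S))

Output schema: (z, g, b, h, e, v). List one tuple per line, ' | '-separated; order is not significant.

Row counts bottom-up:
  R → 5
  S → 3
  σ[e<=7](S) → 2
  (R ⋈[b=h] σ[e<=7](S)) → 1

== RESULT ==
z | g | b | h | e | v
p | 2 | 4 | 4 | 3 | p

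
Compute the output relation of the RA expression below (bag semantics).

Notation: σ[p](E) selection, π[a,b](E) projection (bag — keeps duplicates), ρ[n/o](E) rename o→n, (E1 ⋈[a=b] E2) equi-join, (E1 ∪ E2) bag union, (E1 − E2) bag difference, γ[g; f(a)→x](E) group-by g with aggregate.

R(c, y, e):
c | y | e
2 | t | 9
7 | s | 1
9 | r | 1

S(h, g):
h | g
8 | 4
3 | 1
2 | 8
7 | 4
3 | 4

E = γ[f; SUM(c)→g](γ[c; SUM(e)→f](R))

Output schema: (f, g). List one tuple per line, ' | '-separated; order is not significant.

Row counts bottom-up:
  R → 3
  γ[c; SUM(e)→f](R) → 3
  γ[f; SUM(c)→g](γ[c; SUM(e)→f](R)) → 2

== RESULT ==
f | g
1 | 16
9 | 2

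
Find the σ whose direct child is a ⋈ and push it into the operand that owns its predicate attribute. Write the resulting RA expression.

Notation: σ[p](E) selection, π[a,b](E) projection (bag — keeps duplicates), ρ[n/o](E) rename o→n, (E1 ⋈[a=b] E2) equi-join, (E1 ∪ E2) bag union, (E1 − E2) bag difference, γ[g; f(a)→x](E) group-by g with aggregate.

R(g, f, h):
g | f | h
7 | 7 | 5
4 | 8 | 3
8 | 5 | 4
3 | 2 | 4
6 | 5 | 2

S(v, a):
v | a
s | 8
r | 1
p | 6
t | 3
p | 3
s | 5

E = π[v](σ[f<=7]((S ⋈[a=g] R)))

σ filters on f, owned by the right side.
E' = π[v]((S ⋈[a=g] σ[f<=7](R)))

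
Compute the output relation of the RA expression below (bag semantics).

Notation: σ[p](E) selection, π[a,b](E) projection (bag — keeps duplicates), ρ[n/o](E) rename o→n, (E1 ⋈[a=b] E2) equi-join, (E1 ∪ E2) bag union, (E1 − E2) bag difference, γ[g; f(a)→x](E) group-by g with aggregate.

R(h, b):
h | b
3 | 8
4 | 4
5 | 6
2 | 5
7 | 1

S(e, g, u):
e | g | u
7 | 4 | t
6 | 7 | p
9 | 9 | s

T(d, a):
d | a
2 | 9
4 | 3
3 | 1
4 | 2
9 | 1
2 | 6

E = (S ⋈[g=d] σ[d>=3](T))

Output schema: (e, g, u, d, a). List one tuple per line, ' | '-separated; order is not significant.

Subexpression sizes:
  S → 3
  T → 6
  σ[d>=3](T) → 4
  (S ⋈[g=d] σ[d>=3](T)) → 3

== RESULT ==
e | g | u | d | a
7 | 4 | t | 4 | 2
7 | 4 | t | 4 | 3
9 | 9 | s | 9 | 1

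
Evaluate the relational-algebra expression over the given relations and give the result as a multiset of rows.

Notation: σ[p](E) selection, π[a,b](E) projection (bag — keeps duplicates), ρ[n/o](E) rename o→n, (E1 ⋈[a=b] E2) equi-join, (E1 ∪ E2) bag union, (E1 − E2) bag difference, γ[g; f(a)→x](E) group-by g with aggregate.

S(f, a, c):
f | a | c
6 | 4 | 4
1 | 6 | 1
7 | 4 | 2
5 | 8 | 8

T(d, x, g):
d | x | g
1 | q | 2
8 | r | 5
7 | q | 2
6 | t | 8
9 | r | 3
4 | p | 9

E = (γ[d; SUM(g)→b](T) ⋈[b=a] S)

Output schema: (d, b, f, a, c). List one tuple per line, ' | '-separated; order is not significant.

Row counts bottom-up:
  T → 6
  γ[d; SUM(g)→b](T) → 6
  S → 4
  (γ[d; SUM(g)→b](T) ⋈[b=a] S) → 1

== RESULT ==
d | b | f | a | c
6 | 8 | 5 | 8 | 8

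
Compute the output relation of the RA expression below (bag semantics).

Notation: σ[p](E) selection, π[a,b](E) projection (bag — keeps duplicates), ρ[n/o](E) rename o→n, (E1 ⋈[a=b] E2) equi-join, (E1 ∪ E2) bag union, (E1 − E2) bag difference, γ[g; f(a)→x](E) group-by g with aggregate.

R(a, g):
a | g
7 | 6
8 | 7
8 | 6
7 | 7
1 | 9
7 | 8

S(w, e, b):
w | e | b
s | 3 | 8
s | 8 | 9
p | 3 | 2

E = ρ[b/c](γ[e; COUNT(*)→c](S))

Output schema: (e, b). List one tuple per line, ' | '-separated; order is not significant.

Row counts bottom-up:
  S → 3
  γ[e; COUNT(*)→c](S) → 2
  ρ[b/c](γ[e; COUNT(*)→c](S)) → 2

== RESULT ==
e | b
3 | 2
8 | 1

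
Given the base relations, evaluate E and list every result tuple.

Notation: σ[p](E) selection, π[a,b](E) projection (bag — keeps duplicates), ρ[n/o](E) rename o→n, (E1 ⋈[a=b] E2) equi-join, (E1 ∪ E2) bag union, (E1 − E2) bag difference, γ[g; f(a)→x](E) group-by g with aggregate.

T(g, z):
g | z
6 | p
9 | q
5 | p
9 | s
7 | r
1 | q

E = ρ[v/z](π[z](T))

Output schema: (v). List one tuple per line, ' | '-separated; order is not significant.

Row counts bottom-up:
  T → 6
  π[z](T) → 6
  ρ[v/z](π[z](T)) → 6

== RESULT ==
v
p
p
q
q
r
s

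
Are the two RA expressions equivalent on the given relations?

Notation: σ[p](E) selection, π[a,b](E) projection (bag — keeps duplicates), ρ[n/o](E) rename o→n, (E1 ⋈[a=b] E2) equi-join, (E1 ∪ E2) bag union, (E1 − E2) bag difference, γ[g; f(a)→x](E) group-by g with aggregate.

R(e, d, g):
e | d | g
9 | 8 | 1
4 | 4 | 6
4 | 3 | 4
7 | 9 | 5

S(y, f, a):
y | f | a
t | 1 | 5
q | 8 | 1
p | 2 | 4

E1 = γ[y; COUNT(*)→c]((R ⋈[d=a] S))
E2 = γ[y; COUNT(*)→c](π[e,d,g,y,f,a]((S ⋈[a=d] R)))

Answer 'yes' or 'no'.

E1 row counts bottom-up:
  R → 4
  S → 3
  (R ⋈[d=a] S) → 1
  γ[y; COUNT(*)→c]((R ⋈[d=a] S)) → 1
E2 row counts bottom-up:
  S → 3
  R → 4
  (S ⋈[a=d] R) → 1
  π[e,d,g,y,f,a]((S ⋈[a=d] R)) → 1
  γ[y; COUNT(*)→c](π[e,d,g,y,f,a]((S ⋈[a=d] R))) → 1

E1 and E2 produce the same multiset:
y | c
p | 1

yes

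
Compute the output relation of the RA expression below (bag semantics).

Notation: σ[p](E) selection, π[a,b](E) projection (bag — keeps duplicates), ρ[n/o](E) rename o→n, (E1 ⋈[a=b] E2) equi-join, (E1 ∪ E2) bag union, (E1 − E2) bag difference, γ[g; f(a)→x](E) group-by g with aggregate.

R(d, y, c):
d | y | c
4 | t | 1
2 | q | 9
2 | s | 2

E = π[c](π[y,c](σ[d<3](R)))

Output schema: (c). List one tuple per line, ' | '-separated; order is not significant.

Subexpression sizes:
  R → 3
  σ[d<3](R) → 2
  π[y,c](σ[d<3](R)) → 2
  π[c](π[y,c](σ[d<3](R))) → 2

== RESULT ==
c
2
9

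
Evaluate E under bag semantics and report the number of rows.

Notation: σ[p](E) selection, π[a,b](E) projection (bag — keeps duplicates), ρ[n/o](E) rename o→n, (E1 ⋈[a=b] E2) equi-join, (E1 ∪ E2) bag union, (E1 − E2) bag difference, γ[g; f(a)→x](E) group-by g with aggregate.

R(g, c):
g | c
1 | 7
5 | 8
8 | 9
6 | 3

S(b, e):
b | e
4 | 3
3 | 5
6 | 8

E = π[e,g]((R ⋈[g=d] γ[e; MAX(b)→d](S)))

Subexpression sizes:
  R → 4
  S → 3
  γ[e; MAX(b)→d](S) → 3
  (R ⋈[g=d] γ[e; MAX(b)→d](S)) → 1
  π[e,g]((R ⋈[g=d] γ[e; MAX(b)→d](S))) → 1

|E| = 1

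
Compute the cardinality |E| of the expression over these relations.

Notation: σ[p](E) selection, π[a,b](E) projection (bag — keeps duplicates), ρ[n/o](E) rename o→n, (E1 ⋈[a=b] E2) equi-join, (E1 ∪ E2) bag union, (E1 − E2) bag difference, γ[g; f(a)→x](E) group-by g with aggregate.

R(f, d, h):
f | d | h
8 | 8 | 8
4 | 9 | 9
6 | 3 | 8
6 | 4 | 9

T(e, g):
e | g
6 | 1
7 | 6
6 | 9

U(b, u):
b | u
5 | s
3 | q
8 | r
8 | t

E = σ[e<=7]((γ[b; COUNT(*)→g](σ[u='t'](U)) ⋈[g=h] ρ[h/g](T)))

Stepwise |·|:
  U → 4
  σ[u='t'](U) → 1
  γ[b; COUNT(*)→g](σ[u='t'](U)) → 1
  T → 3
  ρ[h/g](T) → 3
  (γ[b; COUNT(*)→g](σ[u='t'](U)) ⋈[g=h] ρ[h/g](T)) → 1
  σ[e<=7]((γ[b; COUNT(*)→g](σ[u='t'](U)) ⋈[g=h] ρ[h/g](T))) → 1

|E| = 1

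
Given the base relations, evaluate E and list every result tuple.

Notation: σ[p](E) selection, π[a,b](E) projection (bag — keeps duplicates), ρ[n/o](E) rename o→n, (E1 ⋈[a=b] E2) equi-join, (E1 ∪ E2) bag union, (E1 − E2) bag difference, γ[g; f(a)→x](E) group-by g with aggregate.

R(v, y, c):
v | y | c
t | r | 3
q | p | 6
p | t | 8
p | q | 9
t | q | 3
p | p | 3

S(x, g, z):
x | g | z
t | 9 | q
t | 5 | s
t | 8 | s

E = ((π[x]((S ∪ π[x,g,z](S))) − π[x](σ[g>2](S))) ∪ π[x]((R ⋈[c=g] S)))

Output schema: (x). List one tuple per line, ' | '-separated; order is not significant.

Stepwise |·|:
  S → 3
  S → 3
  π[x,g,z](S) → 3
  (S ∪ π[x,g,z](S)) → 6
  π[x]((S ∪ π[x,g,z](S))) → 6
  S → 3
  σ[g>2](S) → 3
  π[x](σ[g>2](S)) → 3
  (π[x]((S ∪ π[x,g,z](S))) − π[x](σ[g>2](S))) → 3
  R → 6
  S → 3
  (R ⋈[c=g] S) → 2
  π[x]((R ⋈[c=g] S)) → 2
  ((π[x]((S ∪ π[x,g,z](S))) − π[x](σ[g>2](S))) ∪ π[x]((R ⋈[c=g] S))) → 5

== RESULT ==
x
t
t
t
t
t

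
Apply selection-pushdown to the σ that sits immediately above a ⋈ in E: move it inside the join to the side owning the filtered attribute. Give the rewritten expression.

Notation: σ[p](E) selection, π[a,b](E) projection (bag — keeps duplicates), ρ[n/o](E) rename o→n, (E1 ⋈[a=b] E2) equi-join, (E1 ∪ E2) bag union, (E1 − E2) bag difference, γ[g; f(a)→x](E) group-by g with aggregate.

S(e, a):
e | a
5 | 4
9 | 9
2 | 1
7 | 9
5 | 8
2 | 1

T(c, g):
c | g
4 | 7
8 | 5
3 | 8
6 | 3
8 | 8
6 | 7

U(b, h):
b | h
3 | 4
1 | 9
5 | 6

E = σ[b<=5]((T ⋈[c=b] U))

σ filters on b, owned by the right side.
E' = (T ⋈[c=b] σ[b<=5](U))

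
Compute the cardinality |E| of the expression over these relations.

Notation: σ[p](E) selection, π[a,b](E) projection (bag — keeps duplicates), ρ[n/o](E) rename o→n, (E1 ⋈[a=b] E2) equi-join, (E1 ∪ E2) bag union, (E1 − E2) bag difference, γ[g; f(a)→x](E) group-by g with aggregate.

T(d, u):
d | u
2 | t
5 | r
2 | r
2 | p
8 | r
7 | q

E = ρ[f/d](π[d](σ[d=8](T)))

Subexpression sizes:
  T → 6
  σ[d=8](T) → 1
  π[d](σ[d=8](T)) → 1
  ρ[f/d](π[d](σ[d=8](T))) → 1

|E| = 1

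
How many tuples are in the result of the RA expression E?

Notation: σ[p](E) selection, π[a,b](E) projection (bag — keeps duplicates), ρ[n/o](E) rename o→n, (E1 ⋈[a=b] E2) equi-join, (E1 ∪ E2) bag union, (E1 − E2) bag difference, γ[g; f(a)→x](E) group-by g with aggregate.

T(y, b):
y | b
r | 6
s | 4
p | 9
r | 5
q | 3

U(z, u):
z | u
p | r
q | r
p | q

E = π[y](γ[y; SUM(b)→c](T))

Row counts bottom-up:
  T → 5
  γ[y; SUM(b)→c](T) → 4
  π[y](γ[y; SUM(b)→c](T)) → 4

|E| = 4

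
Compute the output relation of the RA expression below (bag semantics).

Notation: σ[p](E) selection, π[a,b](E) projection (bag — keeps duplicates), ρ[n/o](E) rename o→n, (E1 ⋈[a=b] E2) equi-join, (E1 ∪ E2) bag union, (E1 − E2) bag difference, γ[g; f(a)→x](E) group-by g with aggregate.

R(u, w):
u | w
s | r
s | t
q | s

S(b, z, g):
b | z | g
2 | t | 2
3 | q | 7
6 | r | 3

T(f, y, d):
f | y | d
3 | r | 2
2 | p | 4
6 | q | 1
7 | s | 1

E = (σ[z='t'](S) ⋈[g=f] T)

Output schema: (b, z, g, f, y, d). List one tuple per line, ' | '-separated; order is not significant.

Row counts bottom-up:
  S → 3
  σ[z='t'](S) → 1
  T → 4
  (σ[z='t'](S) ⋈[g=f] T) → 1

== RESULT ==
b | z | g | f | y | d
2 | t | 2 | 2 | p | 4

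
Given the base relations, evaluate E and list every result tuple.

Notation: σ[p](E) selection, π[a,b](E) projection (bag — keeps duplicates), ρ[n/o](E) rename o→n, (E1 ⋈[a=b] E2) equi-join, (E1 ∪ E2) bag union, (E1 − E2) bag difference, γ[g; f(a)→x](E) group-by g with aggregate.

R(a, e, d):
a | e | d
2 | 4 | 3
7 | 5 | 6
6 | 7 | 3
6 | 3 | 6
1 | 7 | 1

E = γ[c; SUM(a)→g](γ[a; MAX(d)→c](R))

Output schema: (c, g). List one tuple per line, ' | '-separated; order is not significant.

Stepwise |·|:
  R → 5
  γ[a; MAX(d)→c](R) → 4
  γ[c; SUM(a)→g](γ[a; MAX(d)→c](R)) → 3

== RESULT ==
c | g
1 | 1
3 | 2
6 | 13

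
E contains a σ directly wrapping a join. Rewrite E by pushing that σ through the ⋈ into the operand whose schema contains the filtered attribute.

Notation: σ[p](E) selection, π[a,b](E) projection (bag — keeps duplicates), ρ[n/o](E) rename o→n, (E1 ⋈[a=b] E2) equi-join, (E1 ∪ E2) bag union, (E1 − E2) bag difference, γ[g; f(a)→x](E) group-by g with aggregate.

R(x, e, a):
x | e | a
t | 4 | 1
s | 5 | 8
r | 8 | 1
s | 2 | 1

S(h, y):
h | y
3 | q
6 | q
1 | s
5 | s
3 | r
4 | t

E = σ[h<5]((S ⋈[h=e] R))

σ filters on h, owned by the left side.
E' = (σ[h<5](S) ⋈[h=e] R)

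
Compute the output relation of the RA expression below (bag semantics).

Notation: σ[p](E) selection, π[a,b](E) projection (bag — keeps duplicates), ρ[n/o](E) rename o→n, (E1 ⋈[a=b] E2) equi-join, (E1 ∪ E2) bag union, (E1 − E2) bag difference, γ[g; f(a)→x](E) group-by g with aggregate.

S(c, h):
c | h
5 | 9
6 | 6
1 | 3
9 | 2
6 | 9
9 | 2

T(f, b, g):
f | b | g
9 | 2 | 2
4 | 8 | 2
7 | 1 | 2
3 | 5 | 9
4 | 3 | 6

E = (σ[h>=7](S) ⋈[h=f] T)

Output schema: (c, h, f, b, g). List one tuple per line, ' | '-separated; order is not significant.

Subexpression sizes:
  S → 6
  σ[h>=7](S) → 2
  T → 5
  (σ[h>=7](S) ⋈[h=f] T) → 2

== RESULT ==
c | h | f | b | g
5 | 9 | 9 | 2 | 2
6 | 9 | 9 | 2 | 2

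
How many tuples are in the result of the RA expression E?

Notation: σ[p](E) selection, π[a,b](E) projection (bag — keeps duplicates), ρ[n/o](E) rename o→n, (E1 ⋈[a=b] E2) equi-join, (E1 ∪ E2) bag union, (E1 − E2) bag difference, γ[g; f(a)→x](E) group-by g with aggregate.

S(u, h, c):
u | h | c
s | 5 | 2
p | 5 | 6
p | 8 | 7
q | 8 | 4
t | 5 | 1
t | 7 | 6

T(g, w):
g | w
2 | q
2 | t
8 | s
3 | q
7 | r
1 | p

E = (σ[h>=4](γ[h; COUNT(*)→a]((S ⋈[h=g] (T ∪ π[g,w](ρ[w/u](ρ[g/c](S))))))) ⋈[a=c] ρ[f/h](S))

Per-node cardinality:
  S → 6
  T → 6
  S → 6
  ρ[g/c](S) → 6
  ρ[w/u](ρ[g/c](S)) → 6
  π[g,w](ρ[w/u](ρ[g/c](S))) → 6
  (T ∪ π[g,w](ρ[w/u](ρ[g/c](S)))) → 12
  (S ⋈[h=g] (T ∪ π[g,w](ρ[w/u](ρ[g/c](S))))) → 4
  γ[h; COUNT(*)→a]((S ⋈[h=g] (T ∪ π[g,w](ρ[w/u](ρ[g/c](S)))))) → 2
  σ[h>=4](γ[h; COUNT(*)→a]((S ⋈[h=g] (T ∪ π[g,w](ρ[w/u](ρ[g/c](S))))))) → 2
  S → 6
  ρ[f/h](S) → 6
  (σ[h>=4](γ[h; COUNT(*)→a]((S ⋈[h=g] (T ∪ π[g,w](ρ[w/u](ρ[g/c](S))))))) ⋈[a=c] ρ[f/h](S)) → 2

|E| = 2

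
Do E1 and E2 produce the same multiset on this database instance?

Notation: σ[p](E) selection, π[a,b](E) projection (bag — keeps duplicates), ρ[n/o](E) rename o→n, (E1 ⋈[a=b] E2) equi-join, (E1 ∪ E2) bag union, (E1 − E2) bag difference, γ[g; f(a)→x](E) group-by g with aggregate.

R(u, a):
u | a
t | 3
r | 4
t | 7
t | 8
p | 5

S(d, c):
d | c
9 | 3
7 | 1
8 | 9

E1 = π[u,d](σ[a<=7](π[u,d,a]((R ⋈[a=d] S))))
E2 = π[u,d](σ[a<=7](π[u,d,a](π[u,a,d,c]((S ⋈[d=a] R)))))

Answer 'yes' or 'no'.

E1 subexpression sizes:
  R → 5
  S → 3
  (R ⋈[a=d] S) → 2
  π[u,d,a]((R ⋈[a=d] S)) → 2
  σ[a<=7](π[u,d,a]((R ⋈[a=d] S))) → 1
  π[u,d](σ[a<=7](π[u,d,a]((R ⋈[a=d] S)))) → 1
E2 subexpression sizes:
  S → 3
  R → 5
  (S ⋈[d=a] R) → 2
  π[u,a,d,c]((S ⋈[d=a] R)) → 2
  π[u,d,a](π[u,a,d,c]((S ⋈[d=a] R))) → 2
  σ[a<=7](π[u,d,a](π[u,a,d,c]((S ⋈[d=a] R)))) → 1
  π[u,d](σ[a<=7](π[u,d,a](π[u,a,d,c]((S ⋈[d=a] R))))) → 1

E1 and E2 produce the same multiset:
u | d
t | 7

yes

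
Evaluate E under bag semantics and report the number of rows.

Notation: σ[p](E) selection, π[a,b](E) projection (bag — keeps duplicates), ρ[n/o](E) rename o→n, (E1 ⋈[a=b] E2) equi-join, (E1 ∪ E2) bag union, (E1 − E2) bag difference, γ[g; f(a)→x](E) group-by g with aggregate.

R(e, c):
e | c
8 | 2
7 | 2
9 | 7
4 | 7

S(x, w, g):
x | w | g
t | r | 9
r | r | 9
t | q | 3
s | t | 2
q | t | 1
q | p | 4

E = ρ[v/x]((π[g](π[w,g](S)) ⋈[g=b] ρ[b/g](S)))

Row counts bottom-up:
  S → 6
  π[w,g](S) → 6
  π[g](π[w,g](S)) → 6
  S → 6
  ρ[b/g](S) → 6
  (π[g](π[w,g](S)) ⋈[g=b] ρ[b/g](S)) → 8
  ρ[v/x]((π[g](π[w,g](S)) ⋈[g=b] ρ[b/g](S))) → 8

|E| = 8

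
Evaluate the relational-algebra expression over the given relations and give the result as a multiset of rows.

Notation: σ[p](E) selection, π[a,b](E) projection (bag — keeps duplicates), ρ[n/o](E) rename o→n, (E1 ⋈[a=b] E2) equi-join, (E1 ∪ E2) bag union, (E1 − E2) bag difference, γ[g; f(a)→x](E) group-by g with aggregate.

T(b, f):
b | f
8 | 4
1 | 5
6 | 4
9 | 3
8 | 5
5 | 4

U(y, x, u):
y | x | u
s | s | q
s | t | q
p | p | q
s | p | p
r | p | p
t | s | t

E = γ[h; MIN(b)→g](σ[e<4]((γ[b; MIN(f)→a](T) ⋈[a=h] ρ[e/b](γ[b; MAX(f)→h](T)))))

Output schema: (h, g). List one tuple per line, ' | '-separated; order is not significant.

Row counts bottom-up:
  T → 6
  γ[b; MIN(f)→a](T) → 5
  T → 6
  γ[b; MAX(f)→h](T) → 5
  ρ[e/b](γ[b; MAX(f)→h](T)) → 5
  (γ[b; MIN(f)→a](T) ⋈[a=h] ρ[e/b](γ[b; MAX(f)→h](T))) → 9
  σ[e<4]((γ[b; MIN(f)→a](T) ⋈[a=h] ρ[e/b](γ[b; MAX(f)→h](T)))) → 1
  γ[h; MIN(b)→g](σ[e<4]((γ[b; MIN(f)→a](T) ⋈[a=h] ρ[e/b](γ[b; MAX(f)→h](T))))) → 1

== RESULT ==
h | g
5 | 1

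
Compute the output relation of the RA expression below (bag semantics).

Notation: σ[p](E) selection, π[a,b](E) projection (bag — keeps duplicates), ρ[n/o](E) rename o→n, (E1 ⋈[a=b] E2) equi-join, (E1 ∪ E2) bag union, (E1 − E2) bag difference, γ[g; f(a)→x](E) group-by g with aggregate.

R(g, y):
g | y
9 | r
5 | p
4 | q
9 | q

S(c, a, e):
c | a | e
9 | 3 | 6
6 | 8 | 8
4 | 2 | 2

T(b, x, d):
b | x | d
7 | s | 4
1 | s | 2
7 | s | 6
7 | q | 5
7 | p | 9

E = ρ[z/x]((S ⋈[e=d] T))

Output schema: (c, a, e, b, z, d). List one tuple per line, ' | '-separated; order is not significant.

Per-node cardinality:
  S → 3
  T → 5
  (S ⋈[e=d] T) → 2
  ρ[z/x]((S ⋈[e=d] T)) → 2

== RESULT ==
c | a | e | b | z | d
4 | 2 | 2 | 1 | s | 2
9 | 3 | 6 | 7 | s | 6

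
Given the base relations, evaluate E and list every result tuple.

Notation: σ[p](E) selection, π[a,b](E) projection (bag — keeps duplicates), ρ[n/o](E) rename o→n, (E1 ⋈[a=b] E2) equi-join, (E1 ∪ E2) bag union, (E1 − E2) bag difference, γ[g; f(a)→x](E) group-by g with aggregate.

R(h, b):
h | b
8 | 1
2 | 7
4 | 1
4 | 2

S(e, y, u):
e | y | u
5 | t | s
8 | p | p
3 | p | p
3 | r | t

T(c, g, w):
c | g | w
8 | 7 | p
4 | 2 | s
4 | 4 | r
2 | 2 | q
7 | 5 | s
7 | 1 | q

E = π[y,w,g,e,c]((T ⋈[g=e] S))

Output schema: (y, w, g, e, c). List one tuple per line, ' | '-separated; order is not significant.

Stepwise |·|:
  T → 6
  S → 4
  (T ⋈[g=e] S) → 1
  π[y,w,g,e,c]((T ⋈[g=e] S)) → 1

== RESULT ==
y | w | g | e | c
t | s | 5 | 5 | 7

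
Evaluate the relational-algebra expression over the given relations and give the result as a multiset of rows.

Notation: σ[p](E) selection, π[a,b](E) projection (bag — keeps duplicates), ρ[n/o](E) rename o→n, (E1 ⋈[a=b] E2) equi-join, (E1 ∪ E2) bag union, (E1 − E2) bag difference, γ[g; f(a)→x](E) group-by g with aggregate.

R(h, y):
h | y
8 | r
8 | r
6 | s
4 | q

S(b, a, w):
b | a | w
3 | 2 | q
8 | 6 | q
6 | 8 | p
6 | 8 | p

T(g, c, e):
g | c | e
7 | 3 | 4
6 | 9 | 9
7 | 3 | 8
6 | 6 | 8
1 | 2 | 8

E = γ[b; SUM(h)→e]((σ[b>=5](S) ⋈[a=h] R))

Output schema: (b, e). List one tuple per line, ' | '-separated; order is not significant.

Per-node cardinality:
  S → 4
  σ[b>=5](S) → 3
  R → 4
  (σ[b>=5](S) ⋈[a=h] R) → 5
  γ[b; SUM(h)→e]((σ[b>=5](S) ⋈[a=h] R)) → 2

== RESULT ==
b | e
6 | 32
8 | 6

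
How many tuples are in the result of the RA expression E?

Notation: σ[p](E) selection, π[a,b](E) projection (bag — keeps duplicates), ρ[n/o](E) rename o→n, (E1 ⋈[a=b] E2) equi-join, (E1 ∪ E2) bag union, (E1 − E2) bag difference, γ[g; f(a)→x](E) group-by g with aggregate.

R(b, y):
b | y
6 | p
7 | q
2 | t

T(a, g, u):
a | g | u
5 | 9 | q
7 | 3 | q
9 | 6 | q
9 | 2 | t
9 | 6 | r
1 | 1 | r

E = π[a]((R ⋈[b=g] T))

Subexpression sizes:
  R → 3
  T → 6
  (R ⋈[b=g] T) → 3
  π[a]((R ⋈[b=g] T)) → 3

|E| = 3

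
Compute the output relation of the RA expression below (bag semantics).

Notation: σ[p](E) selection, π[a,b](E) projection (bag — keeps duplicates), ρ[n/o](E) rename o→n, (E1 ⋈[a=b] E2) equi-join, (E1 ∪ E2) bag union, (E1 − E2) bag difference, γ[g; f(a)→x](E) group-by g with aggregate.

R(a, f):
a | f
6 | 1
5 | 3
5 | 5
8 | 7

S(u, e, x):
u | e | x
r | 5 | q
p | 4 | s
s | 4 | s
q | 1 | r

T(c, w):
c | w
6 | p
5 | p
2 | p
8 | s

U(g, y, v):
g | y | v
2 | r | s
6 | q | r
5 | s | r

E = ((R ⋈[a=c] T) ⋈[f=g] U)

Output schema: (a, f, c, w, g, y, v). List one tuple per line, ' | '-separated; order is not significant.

Subexpression sizes:
  R → 4
  T → 4
  (R ⋈[a=c] T) → 4
  U → 3
  ((R ⋈[a=c] T) ⋈[f=g] U) → 1

== RESULT ==
a | f | c | w | g | y | v
5 | 5 | 5 | p | 5 | s | r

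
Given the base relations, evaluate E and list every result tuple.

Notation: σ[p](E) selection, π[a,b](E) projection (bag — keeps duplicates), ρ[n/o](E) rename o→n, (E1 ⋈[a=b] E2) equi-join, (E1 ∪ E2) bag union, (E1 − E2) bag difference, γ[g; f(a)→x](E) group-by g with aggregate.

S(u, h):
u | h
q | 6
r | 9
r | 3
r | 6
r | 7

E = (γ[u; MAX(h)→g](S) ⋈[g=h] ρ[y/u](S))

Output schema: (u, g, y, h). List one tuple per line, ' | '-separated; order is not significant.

Per-node cardinality:
  S → 5
  γ[u; MAX(h)→g](S) → 2
  S → 5
  ρ[y/u](S) → 5
  (γ[u; MAX(h)→g](S) ⋈[g=h] ρ[y/u](S)) → 3

== RESULT ==
u | g | y | h
q | 6 | q | 6
q | 6 | r | 6
r | 9 | r | 9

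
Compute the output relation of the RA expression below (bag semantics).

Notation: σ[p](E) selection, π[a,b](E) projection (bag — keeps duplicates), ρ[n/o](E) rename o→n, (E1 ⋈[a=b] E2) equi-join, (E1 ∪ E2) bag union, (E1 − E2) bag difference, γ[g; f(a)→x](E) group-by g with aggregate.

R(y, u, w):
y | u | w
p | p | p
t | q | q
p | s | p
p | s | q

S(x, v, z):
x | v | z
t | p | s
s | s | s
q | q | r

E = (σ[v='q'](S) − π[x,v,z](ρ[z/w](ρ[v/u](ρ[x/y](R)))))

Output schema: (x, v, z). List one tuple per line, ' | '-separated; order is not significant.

Stepwise |·|:
  S → 3
  σ[v='q'](S) → 1
  R → 4
  ρ[x/y](R) → 4
  ρ[v/u](ρ[x/y](R)) → 4
  ρ[z/w](ρ[v/u](ρ[x/y](R))) → 4
  π[x,v,z](ρ[z/w](ρ[v/u](ρ[x/y](R)))) → 4
  (σ[v='q'](S) − π[x,v,z](ρ[z/w](ρ[v/u](ρ[x/y](R))))) → 1

== RESULT ==
x | v | z
q | q | r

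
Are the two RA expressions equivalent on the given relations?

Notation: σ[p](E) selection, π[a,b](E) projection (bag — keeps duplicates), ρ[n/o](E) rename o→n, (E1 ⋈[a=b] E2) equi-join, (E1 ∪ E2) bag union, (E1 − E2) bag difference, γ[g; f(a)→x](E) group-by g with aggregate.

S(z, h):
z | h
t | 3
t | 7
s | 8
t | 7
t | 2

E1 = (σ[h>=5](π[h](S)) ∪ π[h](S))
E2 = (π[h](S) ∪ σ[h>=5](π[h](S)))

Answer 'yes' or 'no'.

E1 stepwise |·|:
  S → 5
  π[h](S) → 5
  σ[h>=5](π[h](S)) → 3
  S → 5
  π[h](S) → 5
  (σ[h>=5](π[h](S)) ∪ π[h](S)) → 8
E2 stepwise |·|:
  S → 5
  π[h](S) → 5
  S → 5
  π[h](S) → 5
  σ[h>=5](π[h](S)) → 3
  (π[h](S) ∪ σ[h>=5](π[h](S))) → 8

E1 and E2 produce the same multiset:
h
2
3
7
7
7
7
8
8

yes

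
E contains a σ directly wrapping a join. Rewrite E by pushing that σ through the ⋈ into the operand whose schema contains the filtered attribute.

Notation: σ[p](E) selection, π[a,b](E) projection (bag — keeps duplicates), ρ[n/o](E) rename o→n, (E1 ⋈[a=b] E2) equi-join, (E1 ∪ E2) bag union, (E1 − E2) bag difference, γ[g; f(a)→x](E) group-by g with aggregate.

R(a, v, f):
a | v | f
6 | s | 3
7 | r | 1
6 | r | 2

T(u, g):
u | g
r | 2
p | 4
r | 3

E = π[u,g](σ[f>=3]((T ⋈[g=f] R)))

σ filters on f, owned by the right side.
E' = π[u,g]((T ⋈[g=f] σ[f>=3](R)))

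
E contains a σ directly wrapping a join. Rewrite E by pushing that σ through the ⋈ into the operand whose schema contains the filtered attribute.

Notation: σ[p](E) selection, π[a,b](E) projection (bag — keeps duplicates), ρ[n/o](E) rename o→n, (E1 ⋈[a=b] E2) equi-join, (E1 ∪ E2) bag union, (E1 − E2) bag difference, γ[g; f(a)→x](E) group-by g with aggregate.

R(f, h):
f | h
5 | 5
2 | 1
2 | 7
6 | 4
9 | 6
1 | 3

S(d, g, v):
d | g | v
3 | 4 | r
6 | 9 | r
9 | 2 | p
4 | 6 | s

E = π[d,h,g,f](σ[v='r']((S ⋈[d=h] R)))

σ filters on v, owned by the left side.
E' = π[d,h,g,f]((σ[v='r'](S) ⋈[d=h] R))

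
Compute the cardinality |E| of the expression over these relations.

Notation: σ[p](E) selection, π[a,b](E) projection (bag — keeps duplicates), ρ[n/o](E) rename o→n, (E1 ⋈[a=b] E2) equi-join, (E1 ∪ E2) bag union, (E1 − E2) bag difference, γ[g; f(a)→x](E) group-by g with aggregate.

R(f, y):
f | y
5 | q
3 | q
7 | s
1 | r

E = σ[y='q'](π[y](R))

Per-node cardinality:
  R → 4
  π[y](R) → 4
  σ[y='q'](π[y](R)) → 2

|E| = 2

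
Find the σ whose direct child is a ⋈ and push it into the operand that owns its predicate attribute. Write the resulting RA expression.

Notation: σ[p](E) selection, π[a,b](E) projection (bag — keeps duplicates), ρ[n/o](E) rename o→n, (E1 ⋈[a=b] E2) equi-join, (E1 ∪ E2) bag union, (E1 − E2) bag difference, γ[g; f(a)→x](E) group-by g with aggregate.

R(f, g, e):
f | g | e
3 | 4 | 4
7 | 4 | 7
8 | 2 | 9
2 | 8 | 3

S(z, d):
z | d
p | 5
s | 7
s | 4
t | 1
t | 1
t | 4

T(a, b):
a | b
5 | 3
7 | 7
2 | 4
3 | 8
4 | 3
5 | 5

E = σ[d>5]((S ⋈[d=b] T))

σ filters on d, owned by the left side.
E' = (σ[d>5](S) ⋈[d=b] T)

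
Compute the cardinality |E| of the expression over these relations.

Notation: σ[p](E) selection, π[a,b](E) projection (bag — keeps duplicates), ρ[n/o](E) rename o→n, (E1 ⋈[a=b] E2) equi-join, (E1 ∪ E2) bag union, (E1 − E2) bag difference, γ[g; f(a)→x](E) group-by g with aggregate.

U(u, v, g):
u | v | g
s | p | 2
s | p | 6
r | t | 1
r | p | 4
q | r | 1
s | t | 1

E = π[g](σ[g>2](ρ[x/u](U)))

Per-node cardinality:
  U → 6
  ρ[x/u](U) → 6
  σ[g>2](ρ[x/u](U)) → 2
  π[g](σ[g>2](ρ[x/u](U))) → 2

|E| = 2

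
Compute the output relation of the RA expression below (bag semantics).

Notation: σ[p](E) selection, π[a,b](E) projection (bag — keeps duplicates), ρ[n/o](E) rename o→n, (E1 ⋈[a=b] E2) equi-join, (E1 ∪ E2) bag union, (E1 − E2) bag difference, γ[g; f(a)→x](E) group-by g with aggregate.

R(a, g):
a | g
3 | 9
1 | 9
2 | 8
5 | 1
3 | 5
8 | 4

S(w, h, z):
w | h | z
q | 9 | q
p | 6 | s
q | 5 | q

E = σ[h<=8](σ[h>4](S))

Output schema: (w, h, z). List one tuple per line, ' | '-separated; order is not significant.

Row counts bottom-up:
  S → 3
  σ[h>4](S) → 3
  σ[h<=8](σ[h>4](S)) → 2

== RESULT ==
w | h | z
p | 6 | s
q | 5 | q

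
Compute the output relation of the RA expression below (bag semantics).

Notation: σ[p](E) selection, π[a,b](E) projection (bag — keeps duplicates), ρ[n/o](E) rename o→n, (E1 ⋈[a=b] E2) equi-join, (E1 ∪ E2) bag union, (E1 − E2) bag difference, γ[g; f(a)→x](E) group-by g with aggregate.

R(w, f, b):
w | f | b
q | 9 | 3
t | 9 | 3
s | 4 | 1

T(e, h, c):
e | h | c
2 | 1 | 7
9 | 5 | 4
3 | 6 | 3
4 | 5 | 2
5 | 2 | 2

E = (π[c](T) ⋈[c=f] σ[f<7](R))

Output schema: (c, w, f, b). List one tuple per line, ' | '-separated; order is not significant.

Per-node cardinality:
  T → 5
  π[c](T) → 5
  R → 3
  σ[f<7](R) → 1
  (π[c](T) ⋈[c=f] σ[f<7](R)) → 1

== RESULT ==
c | w | f | b
4 | s | 4 | 1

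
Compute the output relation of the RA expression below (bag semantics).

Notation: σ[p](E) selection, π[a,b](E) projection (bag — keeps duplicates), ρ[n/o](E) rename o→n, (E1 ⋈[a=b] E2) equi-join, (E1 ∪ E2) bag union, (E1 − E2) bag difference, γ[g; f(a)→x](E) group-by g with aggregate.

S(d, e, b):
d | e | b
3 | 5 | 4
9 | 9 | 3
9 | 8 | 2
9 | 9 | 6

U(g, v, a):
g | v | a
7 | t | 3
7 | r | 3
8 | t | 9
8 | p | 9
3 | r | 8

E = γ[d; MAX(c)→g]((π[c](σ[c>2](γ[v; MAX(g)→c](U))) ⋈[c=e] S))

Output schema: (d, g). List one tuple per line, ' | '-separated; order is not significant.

Row counts bottom-up:
  U → 5
  γ[v; MAX(g)→c](U) → 3
  σ[c>2](γ[v; MAX(g)→c](U)) → 3
  π[c](σ[c>2](γ[v; MAX(g)→c](U))) → 3
  S → 4
  (π[c](σ[c>2](γ[v; MAX(g)→c](U))) ⋈[c=e] S) → 2
  γ[d; MAX(c)→g]((π[c](σ[c>2](γ[v; MAX(g)→c](U))) ⋈[c=e] S)) → 1

== RESULT ==
d | g
9 | 8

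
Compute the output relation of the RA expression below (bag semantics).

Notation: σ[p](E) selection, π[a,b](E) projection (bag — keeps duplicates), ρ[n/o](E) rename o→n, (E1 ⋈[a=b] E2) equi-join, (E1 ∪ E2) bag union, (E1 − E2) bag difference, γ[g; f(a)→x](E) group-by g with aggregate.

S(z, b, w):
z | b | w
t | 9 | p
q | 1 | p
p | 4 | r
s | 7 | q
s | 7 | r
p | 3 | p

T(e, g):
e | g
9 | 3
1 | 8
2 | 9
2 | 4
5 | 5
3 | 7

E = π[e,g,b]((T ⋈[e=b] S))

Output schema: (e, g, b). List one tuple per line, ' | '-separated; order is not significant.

Stepwise |·|:
  T → 6
  S → 6
  (T ⋈[e=b] S) → 3
  π[e,g,b]((T ⋈[e=b] S)) → 3

== RESULT ==
e | g | b
1 | 8 | 1
3 | 7 | 3
9 | 3 | 9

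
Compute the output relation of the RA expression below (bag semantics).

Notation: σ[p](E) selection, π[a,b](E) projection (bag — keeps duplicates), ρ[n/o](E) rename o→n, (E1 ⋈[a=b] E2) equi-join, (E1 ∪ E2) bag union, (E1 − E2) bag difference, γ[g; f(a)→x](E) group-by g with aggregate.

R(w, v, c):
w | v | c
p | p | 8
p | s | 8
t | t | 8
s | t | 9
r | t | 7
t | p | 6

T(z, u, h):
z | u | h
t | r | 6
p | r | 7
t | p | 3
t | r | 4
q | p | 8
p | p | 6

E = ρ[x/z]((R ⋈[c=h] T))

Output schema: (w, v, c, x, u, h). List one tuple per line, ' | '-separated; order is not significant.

Per-node cardinality:
  R → 6
  T → 6
  (R ⋈[c=h] T) → 6
  ρ[x/z]((R ⋈[c=h] T)) → 6

== RESULT ==
w | v | c | x | u | h
p | p | 8 | q | p | 8
p | s | 8 | q | p | 8
r | t | 7 | p | r | 7
t | p | 6 | p | p | 6
t | p | 6 | t | r | 6
t | t | 8 | q | p | 8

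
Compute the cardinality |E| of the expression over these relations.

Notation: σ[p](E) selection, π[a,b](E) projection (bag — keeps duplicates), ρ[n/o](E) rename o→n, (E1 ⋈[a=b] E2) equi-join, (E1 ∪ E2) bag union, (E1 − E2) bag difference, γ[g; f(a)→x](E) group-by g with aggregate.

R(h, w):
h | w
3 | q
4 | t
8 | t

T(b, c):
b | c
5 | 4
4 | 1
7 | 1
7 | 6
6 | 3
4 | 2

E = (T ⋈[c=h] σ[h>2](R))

Per-node cardinality:
  T → 6
  R → 3
  σ[h>2](R) → 3
  (T ⋈[c=h] σ[h>2](R)) → 2

|E| = 2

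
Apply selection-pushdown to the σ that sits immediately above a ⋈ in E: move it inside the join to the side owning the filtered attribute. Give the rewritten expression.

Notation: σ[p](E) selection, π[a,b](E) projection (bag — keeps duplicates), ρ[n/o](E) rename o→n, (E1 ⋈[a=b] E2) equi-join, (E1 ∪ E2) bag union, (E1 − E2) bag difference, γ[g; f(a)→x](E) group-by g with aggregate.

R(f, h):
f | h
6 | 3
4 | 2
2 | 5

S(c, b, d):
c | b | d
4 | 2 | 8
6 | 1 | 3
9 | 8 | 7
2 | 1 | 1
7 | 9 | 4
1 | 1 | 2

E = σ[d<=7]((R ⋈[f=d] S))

σ filters on d, owned by the right side.
E' = (R ⋈[f=d] σ[d<=7](S))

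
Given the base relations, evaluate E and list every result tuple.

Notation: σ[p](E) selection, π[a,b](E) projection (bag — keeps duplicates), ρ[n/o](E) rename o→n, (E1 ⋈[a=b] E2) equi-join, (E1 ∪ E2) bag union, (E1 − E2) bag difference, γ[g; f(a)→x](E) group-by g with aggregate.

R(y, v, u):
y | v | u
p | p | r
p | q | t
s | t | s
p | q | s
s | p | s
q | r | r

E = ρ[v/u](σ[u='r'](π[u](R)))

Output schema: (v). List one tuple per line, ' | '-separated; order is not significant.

Stepwise |·|:
  R → 6
  π[u](R) → 6
  σ[u='r'](π[u](R)) → 2
  ρ[v/u](σ[u='r'](π[u](R))) → 2

== RESULT ==
v
r
r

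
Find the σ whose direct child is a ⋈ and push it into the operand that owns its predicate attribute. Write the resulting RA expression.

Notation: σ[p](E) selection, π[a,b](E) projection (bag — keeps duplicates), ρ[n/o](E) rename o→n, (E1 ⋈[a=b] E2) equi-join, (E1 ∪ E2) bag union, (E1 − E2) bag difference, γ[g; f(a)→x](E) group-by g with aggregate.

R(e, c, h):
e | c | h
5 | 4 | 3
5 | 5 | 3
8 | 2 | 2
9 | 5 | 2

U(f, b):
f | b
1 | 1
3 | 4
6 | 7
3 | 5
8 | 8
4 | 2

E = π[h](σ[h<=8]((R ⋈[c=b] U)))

σ filters on h, owned by the left side.
E' = π[h]((σ[h<=8](R) ⋈[c=b] U))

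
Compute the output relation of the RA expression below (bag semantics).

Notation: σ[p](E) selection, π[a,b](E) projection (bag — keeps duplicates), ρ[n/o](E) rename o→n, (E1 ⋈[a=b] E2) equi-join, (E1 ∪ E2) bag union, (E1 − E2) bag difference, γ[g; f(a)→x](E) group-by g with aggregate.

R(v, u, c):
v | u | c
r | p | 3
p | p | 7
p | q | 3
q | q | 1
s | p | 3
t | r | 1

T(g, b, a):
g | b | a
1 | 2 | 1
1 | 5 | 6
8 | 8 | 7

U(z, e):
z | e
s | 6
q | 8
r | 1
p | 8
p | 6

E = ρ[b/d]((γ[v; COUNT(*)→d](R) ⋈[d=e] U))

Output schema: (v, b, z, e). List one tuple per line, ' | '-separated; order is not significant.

Per-node cardinality:
  R → 6
  γ[v; COUNT(*)→d](R) → 5
  U → 5
  (γ[v; COUNT(*)→d](R) ⋈[d=e] U) → 4
  ρ[b/d]((γ[v; COUNT(*)→d](R) ⋈[d=e] U)) → 4

== RESULT ==
v | b | z | e
q | 1 | r | 1
r | 1 | r | 1
s | 1 | r | 1
t | 1 | r | 1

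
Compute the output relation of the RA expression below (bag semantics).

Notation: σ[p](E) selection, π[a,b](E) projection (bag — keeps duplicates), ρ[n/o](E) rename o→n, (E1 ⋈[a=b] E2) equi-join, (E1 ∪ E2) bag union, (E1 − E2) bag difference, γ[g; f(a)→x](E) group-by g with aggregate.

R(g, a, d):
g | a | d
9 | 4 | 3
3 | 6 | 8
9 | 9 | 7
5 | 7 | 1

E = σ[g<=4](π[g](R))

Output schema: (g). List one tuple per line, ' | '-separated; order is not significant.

Subexpression sizes:
  R → 4
  π[g](R) → 4
  σ[g<=4](π[g](R)) → 1

== RESULT ==
g
3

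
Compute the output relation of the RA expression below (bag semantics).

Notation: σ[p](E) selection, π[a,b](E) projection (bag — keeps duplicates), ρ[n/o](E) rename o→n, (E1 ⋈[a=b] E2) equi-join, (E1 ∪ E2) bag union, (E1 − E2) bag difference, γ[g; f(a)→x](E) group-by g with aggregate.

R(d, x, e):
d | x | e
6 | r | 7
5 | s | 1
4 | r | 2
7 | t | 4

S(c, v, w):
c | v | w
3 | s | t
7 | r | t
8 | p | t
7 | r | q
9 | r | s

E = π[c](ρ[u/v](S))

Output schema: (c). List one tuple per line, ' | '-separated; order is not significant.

Stepwise |·|:
  S → 5
  ρ[u/v](S) → 5
  π[c](ρ[u/v](S)) → 5

== RESULT ==
c
3
7
7
8
9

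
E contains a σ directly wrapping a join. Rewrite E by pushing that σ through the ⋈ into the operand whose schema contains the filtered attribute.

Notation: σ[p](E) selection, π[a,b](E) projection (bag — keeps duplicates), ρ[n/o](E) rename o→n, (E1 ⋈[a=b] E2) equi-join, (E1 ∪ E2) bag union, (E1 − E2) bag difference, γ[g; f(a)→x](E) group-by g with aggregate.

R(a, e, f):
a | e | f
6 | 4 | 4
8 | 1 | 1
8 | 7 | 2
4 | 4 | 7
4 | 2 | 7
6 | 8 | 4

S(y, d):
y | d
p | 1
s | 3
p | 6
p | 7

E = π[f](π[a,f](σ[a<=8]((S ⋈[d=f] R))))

σ filters on a, owned by the right side.
E' = π[f](π[a,f]((S ⋈[d=f] σ[a<=8](R))))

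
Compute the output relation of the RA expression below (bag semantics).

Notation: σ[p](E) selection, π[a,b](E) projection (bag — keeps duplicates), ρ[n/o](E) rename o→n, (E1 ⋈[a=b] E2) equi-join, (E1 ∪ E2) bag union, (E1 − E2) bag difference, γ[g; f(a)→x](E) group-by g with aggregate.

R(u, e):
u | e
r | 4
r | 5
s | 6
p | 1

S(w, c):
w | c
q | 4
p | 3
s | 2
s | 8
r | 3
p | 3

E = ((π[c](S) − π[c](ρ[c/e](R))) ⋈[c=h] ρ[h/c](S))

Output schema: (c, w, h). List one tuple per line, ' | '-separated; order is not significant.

Row counts bottom-up:
  S → 6
  π[c](S) → 6
  R → 4
  ρ[c/e](R) → 4
  π[c](ρ[c/e](R)) → 4
  (π[c](S) − π[c](ρ[c/e](R))) → 5
  S → 6
  ρ[h/c](S) → 6
  ((π[c](S) − π[c](ρ[c/e](R))) ⋈[c=h] ρ[h/c](S)) → 11

== RESULT ==
c | w | h
2 | s | 2
3 | p | 3
3 | p | 3
3 | p | 3
3 | p | 3
3 | p | 3
3 | p | 3
3 | r | 3
3 | r | 3
3 | r | 3
8 | s | 8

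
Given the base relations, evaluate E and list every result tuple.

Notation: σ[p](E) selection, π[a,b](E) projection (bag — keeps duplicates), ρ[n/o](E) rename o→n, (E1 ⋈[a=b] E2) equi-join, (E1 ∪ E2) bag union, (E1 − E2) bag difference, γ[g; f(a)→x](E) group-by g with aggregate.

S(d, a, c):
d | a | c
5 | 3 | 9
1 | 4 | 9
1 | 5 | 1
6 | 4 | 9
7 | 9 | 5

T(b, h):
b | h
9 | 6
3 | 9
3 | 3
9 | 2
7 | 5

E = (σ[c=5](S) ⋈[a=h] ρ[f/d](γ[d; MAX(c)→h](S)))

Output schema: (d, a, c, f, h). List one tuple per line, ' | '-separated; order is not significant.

Per-node cardinality:
  S → 5
  σ[c=5](S) → 1
  S → 5
  γ[d; MAX(c)→h](S) → 4
  ρ[f/d](γ[d; MAX(c)→h](S)) → 4
  (σ[c=5](S) ⋈[a=h] ρ[f/d](γ[d; MAX(c)→h](S))) → 3

== RESULT ==
d | a | c | f | h
7 | 9 | 5 | 1 | 9
7 | 9 | 5 | 5 | 9
7 | 9 | 5 | 6 | 9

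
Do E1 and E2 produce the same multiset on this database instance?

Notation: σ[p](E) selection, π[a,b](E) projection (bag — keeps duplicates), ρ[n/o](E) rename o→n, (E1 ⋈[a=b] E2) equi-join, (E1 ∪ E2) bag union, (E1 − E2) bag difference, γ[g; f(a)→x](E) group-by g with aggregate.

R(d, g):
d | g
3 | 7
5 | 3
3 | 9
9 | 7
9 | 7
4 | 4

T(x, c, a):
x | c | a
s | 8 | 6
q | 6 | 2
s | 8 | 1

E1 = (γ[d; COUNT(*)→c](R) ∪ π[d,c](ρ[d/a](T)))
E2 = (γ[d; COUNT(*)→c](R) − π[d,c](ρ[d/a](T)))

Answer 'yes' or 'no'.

E1 stepwise |·|:
  R → 6
  γ[d; COUNT(*)→c](R) → 4
  T → 3
  ρ[d/a](T) → 3
  π[d,c](ρ[d/a](T)) → 3
  (γ[d; COUNT(*)→c](R) ∪ π[d,c](ρ[d/a](T))) → 7
E2 stepwise |·|:
  R → 6
  γ[d; COUNT(*)→c](R) → 4
  T → 3
  ρ[d/a](T) → 3
  π[d,c](ρ[d/a](T)) → 3
  (γ[d; COUNT(*)→c](R) − π[d,c](ρ[d/a](T))) → 4

E1 result:
d | c
1 | 8
2 | 6
3 | 2
4 | 1
5 | 1
6 | 8
9 | 2
E2 result:
d | c
3 | 2
4 | 1
5 | 1
9 | 2
Witness: (6, 8) appears 1× in E1 but 0× in E2.

no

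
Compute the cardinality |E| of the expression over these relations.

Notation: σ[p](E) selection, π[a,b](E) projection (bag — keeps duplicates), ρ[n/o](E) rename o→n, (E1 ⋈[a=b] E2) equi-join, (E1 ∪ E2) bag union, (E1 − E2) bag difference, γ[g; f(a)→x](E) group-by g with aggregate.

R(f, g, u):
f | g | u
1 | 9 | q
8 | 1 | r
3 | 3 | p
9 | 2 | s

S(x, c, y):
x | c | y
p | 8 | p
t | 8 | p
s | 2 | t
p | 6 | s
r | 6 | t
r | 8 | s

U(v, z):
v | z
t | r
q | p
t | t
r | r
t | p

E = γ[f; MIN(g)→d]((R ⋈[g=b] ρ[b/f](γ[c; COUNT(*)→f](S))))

Stepwise |·|:
  R → 4
  S → 6
  γ[c; COUNT(*)→f](S) → 3
  ρ[b/f](γ[c; COUNT(*)→f](S)) → 3
  (R ⋈[g=b] ρ[b/f](γ[c; COUNT(*)→f](S))) → 3
  γ[f; MIN(g)→d]((R ⋈[g=b] ρ[b/f](γ[c; COUNT(*)→f](S)))) → 3

|E| = 3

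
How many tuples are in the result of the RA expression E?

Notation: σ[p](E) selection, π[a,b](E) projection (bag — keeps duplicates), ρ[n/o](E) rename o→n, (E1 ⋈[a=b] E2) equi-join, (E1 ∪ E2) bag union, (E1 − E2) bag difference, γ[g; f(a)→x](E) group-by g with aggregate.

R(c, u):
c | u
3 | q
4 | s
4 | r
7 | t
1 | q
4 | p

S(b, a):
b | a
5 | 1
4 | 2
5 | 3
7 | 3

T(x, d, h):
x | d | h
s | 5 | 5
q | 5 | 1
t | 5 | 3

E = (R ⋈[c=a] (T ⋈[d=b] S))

Row counts bottom-up:
  R → 6
  T → 3
  S → 4
  (T ⋈[d=b] S) → 6
  (R ⋈[c=a] (T ⋈[d=b] S)) → 6

|E| = 6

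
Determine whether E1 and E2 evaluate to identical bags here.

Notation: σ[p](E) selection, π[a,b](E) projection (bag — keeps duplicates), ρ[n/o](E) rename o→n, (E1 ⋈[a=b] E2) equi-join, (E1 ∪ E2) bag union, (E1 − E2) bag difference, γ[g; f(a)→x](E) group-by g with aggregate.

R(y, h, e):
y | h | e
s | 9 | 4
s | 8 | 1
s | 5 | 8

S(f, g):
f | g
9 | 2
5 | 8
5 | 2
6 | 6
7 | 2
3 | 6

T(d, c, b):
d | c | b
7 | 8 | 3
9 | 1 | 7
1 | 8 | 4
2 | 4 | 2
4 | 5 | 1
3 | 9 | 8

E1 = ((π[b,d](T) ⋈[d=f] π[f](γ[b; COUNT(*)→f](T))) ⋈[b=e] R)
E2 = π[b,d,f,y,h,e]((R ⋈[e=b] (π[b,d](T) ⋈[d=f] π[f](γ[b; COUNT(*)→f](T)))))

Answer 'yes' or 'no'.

E1 row counts bottom-up:
  T → 6
  π[b,d](T) → 6
  T → 6
  γ[b; COUNT(*)→f](T) → 6
  π[f](γ[b; COUNT(*)→f](T)) → 6
  (π[b,d](T) ⋈[d=f] π[f](γ[b; COUNT(*)→f](T))) → 6
  R → 3
  ((π[b,d](T) ⋈[d=f] π[f](γ[b; COUNT(*)→f](T))) ⋈[b=e] R) → 6
E2 row counts bottom-up:
  R → 3
  T → 6
  π[b,d](T) → 6
  T → 6
  γ[b; COUNT(*)→f](T) → 6
  π[f](γ[b; COUNT(*)→f](T)) → 6
  (π[b,d](T) ⋈[d=f] π[f](γ[b; COUNT(*)→f](T))) → 6
  (R ⋈[e=b] (π[b,d](T) ⋈[d=f] π[f](γ[b; COUNT(*)→f](T)))) → 6
  π[b,d,f,y,h,e]((R ⋈[e=b] (π[b,d](T) ⋈[d=f] π[f](γ[b; COUNT(*)→f](T))))) → 6

E1 and E2 produce the same multiset:
b | d | f | y | h | e
4 | 1 | 1 | s | 9 | 4
4 | 1 | 1 | s | 9 | 4
4 | 1 | 1 | s | 9 | 4
4 | 1 | 1 | s | 9 | 4
4 | 1 | 1 | s | 9 | 4
4 | 1 | 1 | s | 9 | 4

yes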